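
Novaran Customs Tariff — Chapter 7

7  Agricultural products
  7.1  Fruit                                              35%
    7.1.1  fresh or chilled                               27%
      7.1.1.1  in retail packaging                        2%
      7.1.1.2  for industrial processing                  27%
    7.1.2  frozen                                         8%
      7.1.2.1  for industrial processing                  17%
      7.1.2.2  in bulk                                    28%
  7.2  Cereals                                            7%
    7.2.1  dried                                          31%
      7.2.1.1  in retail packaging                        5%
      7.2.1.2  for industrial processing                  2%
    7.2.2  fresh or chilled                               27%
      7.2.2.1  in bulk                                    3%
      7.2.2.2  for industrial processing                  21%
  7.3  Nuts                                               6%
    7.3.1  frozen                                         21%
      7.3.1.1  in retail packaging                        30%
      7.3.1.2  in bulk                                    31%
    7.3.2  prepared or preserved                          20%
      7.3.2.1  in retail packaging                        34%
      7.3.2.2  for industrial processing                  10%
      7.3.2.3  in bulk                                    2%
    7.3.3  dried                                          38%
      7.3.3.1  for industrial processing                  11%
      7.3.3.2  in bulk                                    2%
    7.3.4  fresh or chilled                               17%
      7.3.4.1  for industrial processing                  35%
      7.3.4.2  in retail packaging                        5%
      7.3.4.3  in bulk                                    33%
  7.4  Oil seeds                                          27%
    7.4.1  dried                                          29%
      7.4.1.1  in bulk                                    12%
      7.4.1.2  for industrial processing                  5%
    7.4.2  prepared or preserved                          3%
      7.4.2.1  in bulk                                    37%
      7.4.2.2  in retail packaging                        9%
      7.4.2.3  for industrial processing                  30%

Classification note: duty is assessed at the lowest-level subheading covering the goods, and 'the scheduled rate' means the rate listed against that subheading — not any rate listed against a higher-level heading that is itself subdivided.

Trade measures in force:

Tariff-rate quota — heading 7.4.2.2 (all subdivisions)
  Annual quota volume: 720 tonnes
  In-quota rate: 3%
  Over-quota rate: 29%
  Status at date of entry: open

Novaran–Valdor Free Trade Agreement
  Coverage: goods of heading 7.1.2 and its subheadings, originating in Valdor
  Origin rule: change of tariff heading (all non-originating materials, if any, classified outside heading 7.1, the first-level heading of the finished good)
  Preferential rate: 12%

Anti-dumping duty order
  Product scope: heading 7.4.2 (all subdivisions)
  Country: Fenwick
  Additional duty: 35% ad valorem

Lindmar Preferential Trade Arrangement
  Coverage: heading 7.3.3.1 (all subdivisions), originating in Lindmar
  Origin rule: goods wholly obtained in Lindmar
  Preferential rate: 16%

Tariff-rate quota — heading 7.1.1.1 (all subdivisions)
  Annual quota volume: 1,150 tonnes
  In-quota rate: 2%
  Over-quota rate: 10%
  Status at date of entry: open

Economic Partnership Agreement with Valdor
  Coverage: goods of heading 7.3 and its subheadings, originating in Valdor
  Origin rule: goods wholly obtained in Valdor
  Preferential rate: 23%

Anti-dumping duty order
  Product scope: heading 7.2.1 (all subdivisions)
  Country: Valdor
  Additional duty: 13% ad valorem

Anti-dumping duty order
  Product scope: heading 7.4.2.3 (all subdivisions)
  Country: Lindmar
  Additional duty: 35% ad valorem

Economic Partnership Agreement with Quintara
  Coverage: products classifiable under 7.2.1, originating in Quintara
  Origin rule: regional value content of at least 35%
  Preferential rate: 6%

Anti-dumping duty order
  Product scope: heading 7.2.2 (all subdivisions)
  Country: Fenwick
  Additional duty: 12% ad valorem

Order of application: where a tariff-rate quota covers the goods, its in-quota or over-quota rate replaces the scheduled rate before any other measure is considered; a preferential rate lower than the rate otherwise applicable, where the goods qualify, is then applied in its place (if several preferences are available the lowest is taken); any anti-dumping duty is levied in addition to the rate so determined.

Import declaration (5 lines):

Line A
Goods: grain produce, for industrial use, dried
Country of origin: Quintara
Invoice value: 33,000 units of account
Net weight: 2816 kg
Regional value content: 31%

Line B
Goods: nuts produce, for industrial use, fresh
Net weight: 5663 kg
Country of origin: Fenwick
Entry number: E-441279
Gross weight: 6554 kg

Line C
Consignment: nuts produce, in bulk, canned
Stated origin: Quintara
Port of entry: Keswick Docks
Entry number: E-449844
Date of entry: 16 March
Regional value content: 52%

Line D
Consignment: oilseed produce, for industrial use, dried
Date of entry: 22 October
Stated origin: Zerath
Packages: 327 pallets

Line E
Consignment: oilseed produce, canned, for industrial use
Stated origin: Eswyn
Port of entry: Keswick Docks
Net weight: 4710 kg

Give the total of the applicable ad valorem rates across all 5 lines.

Line A: grain → 7.2; dried → 7.2.1; for industrial use → 7.2.1.2. Scheduled 2%. Quintara agreement on 7.2.1: RVC < 35%. → 2%.
Line B: nuts → 7.3; fresh → 7.3.4; for industrial use → 7.3.4.1. Scheduled 35%. No special measure applies. → 35%.
Line C: nuts → 7.3; canned → 7.3.2; in bulk → 7.3.2.3. Scheduled 2%. Quintara agreement on 7.2.1: 7.3.2.3 not covered. → 2%.
Line D: oilseed → 7.4; dried → 7.4.1; for industrial use → 7.4.1.2. Scheduled 5%. No special measure applies. → 5%.
Line E: oilseed → 7.4; canned → 7.4.2; for industrial use → 7.4.2.3. Scheduled 30%. No special measure applies. → 30%.
Sum: 2% + 35% + 2% + 5% + 30% = 74%.

74%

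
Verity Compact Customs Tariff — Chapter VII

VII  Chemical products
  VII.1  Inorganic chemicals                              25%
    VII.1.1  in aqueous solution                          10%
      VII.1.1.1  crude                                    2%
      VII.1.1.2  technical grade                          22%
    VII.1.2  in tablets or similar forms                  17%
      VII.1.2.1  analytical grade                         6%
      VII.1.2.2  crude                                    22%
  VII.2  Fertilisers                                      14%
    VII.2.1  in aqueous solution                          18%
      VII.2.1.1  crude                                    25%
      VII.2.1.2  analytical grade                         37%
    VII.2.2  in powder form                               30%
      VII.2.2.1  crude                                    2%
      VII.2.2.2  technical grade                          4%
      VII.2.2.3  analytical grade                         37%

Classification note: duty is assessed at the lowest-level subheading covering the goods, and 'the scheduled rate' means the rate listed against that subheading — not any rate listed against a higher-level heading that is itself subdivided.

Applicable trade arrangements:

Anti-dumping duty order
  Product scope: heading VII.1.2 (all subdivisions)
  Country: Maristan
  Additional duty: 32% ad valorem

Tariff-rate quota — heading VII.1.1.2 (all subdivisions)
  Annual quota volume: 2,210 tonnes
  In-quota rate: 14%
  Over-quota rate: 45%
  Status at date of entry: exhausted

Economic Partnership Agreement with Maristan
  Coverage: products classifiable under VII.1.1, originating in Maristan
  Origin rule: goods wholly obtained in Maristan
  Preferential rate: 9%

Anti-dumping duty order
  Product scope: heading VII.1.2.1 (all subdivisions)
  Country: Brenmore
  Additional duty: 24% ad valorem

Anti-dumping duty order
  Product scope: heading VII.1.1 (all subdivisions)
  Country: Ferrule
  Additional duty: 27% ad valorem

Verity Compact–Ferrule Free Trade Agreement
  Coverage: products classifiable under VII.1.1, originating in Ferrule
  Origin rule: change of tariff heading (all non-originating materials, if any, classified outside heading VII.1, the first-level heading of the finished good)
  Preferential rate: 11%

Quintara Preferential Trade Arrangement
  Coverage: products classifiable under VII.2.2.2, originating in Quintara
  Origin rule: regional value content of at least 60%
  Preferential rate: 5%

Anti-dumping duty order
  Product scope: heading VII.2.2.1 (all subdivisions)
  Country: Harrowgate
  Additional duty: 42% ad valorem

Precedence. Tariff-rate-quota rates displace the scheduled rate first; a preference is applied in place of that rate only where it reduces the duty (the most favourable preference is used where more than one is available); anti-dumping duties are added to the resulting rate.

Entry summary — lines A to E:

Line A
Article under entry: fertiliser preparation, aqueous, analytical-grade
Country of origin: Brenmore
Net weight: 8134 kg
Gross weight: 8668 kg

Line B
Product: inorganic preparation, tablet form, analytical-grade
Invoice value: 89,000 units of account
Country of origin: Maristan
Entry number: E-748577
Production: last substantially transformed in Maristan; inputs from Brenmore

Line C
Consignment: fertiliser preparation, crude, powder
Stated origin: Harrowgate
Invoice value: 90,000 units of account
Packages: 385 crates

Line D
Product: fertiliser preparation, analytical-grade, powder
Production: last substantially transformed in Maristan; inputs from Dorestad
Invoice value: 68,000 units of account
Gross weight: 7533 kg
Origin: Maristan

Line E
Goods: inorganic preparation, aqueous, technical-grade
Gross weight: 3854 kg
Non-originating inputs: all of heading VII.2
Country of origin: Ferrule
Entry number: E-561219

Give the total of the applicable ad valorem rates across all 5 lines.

Line A: fertiliser → VII.2; aqueous → VII.2.1; analytical-grade → VII.2.1.2. Scheduled 37%. No special measure applies. → 37%.
Line B: inorganic → VII.1; tablet form → VII.1.2; analytical-grade → VII.1.2.1. Scheduled 6%. Maristan agreement on VII.1.1: VII.1.2.1 not covered; anti-dumping (Maristan, VII.1.2): +32%; total 6% + 32% = 38%. → 38%.
Line C: fertiliser → VII.2; powder → VII.2.2; crude → VII.2.2.1. Scheduled 2%. anti-dumping (Harrowgate, VII.2.2.1): +42%; total 2% + 42% = 44%. → 44%.
Line D: fertiliser → VII.2; powder → VII.2.2; analytical-grade → VII.2.2.3. Scheduled 37%. Maristan agreement on VII.1.1: VII.2.2.3 not covered. → 37%.
Line E: inorganic → VII.1; aqueous → VII.1.1; technical-grade → VII.1.1.2. Scheduled 22%. quota on VII.1.1.2 exhausted → over-quota 45%; Ferrule agreement on VII.1.1: CTH met → 11% available; preferential 11%; anti-dumping (Ferrule, VII.1.1): +27%; total 11% + 27% = 38%. → 38%.
Sum: 37% + 38% + 44% + 37% + 38% = 194%.

194%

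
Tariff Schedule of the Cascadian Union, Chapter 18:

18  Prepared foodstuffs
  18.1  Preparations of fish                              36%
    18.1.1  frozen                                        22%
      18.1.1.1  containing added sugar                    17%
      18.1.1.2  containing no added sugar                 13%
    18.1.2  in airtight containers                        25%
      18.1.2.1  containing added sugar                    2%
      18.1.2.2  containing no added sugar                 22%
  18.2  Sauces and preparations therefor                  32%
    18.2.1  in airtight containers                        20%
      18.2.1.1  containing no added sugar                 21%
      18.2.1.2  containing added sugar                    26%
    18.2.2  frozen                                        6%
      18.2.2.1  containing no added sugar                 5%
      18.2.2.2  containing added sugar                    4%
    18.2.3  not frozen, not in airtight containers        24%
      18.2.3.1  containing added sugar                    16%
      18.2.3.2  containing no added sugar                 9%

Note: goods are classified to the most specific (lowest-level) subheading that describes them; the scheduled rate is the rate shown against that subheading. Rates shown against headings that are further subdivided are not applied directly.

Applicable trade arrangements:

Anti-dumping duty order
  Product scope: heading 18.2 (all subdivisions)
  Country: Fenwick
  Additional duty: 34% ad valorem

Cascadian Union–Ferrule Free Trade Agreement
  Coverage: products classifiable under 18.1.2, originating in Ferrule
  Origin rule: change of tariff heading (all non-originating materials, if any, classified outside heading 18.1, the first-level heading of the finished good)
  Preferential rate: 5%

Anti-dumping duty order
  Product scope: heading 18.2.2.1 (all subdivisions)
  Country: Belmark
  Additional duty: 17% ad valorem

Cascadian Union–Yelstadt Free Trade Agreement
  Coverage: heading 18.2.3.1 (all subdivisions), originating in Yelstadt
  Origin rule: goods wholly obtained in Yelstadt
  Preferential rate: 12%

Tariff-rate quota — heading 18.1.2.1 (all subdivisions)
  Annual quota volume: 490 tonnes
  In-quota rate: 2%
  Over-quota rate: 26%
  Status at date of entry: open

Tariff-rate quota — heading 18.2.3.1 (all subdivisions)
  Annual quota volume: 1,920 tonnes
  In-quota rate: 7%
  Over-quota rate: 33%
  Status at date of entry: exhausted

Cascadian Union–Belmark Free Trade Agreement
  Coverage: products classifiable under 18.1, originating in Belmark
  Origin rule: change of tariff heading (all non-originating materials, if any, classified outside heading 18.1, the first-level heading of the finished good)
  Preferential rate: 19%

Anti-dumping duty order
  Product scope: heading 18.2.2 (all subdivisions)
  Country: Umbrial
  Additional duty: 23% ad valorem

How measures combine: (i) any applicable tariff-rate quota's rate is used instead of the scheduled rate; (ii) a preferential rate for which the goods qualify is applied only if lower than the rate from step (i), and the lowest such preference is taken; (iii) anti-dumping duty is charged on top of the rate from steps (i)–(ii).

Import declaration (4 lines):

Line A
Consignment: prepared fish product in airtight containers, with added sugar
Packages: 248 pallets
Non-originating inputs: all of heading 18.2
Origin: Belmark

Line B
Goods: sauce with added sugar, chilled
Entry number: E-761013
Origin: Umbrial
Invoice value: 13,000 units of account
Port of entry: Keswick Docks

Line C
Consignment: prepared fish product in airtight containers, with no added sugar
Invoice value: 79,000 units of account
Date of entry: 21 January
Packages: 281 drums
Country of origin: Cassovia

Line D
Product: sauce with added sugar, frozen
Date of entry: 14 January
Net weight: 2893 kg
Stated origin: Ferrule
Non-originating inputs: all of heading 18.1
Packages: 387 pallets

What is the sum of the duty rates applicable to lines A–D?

61%

Line A: prepared fish product → 18.1; in airtight containers → 18.1.2; with added sugar → 18.1.2.1. Scheduled 2%. quota on 18.1.2.1 open → in-quota 2%; Belmark agreement on 18.1: CTH met → 19% available; preference 19% not lower than 2% → no reduction. → 2%.
Line B: sauce → 18.2; chilled → 18.2.3; with added sugar → 18.2.3.1. Scheduled 16%. quota on 18.2.3.1 exhausted → over-quota 33%. → 33%.
Line C: prepared fish product → 18.1; in airtight containers → 18.1.2; with no added sugar → 18.1.2.2. Scheduled 22%. No special measure applies. → 22%.
Line D: sauce → 18.2; frozen → 18.2.2; with added sugar → 18.2.2.2. Scheduled 4%. Ferrule agreement on 18.1.2: 18.2.2.2 not covered. → 4%.
Sum: 2% + 33% + 22% + 4% = 61%.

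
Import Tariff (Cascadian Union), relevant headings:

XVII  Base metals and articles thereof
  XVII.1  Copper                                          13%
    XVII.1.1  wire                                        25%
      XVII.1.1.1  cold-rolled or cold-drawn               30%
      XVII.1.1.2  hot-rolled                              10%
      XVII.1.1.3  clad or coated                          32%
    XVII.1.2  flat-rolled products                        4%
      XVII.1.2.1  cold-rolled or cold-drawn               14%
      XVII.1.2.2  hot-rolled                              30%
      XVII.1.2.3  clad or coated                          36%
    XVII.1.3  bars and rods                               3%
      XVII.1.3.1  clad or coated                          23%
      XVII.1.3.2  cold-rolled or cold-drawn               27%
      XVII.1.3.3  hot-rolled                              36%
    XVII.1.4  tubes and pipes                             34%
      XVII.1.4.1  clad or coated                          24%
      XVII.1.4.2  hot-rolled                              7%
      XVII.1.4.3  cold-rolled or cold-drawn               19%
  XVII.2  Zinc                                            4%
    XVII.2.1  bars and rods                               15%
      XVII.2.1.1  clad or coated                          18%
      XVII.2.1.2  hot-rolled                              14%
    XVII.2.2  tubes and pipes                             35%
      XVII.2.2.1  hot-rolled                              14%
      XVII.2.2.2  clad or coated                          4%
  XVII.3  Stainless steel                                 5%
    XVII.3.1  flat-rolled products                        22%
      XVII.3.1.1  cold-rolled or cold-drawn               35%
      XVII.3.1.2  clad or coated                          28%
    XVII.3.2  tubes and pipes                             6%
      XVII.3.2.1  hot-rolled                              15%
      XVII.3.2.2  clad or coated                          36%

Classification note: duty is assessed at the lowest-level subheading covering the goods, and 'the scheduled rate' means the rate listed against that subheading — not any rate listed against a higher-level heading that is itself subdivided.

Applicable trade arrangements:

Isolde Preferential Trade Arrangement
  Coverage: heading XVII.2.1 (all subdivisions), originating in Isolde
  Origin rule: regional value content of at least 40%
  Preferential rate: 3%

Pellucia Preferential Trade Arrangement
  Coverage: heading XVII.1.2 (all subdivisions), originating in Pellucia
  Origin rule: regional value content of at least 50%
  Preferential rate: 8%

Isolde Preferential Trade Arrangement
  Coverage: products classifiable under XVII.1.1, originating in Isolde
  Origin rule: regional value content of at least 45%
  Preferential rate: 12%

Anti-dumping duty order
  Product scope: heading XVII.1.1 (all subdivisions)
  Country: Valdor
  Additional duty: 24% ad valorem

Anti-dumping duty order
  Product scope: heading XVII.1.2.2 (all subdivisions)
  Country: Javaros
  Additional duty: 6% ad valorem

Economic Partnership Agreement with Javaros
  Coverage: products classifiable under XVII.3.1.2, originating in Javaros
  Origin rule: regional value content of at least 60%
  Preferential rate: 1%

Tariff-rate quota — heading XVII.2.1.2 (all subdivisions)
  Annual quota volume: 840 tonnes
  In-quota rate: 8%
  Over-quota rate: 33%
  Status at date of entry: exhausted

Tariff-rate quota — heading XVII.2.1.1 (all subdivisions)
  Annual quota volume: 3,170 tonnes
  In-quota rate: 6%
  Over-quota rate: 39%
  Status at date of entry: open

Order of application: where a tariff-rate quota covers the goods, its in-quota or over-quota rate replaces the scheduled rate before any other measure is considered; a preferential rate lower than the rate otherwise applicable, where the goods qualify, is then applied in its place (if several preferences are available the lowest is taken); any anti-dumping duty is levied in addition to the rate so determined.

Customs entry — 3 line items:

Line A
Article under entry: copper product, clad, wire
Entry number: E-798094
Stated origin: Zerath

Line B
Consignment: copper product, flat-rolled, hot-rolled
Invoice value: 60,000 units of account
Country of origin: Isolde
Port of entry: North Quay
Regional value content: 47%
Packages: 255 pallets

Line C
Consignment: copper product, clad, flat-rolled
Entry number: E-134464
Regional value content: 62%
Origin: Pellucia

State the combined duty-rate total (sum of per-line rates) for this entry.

70%

Line A: copper → XVII.1; wire → XVII.1.1; clad → XVII.1.1.3. Scheduled 32%. No special measure applies. → 32%.
Line B: copper → XVII.1; flat-rolled → XVII.1.2; hot-rolled → XVII.1.2.2. Scheduled 30%. Isolde agreement on XVII.2.1: XVII.1.2.2 not covered; Isolde agreement on XVII.1.1: XVII.1.2.2 not covered. → 30%.
Line C: copper → XVII.1; flat-rolled → XVII.1.2; clad → XVII.1.2.3. Scheduled 36%. Pellucia agreement on XVII.1.2: RVC ≥ 50% → 8% available; preferential 8%. → 8%.
Sum: 32% + 30% + 8% = 70%.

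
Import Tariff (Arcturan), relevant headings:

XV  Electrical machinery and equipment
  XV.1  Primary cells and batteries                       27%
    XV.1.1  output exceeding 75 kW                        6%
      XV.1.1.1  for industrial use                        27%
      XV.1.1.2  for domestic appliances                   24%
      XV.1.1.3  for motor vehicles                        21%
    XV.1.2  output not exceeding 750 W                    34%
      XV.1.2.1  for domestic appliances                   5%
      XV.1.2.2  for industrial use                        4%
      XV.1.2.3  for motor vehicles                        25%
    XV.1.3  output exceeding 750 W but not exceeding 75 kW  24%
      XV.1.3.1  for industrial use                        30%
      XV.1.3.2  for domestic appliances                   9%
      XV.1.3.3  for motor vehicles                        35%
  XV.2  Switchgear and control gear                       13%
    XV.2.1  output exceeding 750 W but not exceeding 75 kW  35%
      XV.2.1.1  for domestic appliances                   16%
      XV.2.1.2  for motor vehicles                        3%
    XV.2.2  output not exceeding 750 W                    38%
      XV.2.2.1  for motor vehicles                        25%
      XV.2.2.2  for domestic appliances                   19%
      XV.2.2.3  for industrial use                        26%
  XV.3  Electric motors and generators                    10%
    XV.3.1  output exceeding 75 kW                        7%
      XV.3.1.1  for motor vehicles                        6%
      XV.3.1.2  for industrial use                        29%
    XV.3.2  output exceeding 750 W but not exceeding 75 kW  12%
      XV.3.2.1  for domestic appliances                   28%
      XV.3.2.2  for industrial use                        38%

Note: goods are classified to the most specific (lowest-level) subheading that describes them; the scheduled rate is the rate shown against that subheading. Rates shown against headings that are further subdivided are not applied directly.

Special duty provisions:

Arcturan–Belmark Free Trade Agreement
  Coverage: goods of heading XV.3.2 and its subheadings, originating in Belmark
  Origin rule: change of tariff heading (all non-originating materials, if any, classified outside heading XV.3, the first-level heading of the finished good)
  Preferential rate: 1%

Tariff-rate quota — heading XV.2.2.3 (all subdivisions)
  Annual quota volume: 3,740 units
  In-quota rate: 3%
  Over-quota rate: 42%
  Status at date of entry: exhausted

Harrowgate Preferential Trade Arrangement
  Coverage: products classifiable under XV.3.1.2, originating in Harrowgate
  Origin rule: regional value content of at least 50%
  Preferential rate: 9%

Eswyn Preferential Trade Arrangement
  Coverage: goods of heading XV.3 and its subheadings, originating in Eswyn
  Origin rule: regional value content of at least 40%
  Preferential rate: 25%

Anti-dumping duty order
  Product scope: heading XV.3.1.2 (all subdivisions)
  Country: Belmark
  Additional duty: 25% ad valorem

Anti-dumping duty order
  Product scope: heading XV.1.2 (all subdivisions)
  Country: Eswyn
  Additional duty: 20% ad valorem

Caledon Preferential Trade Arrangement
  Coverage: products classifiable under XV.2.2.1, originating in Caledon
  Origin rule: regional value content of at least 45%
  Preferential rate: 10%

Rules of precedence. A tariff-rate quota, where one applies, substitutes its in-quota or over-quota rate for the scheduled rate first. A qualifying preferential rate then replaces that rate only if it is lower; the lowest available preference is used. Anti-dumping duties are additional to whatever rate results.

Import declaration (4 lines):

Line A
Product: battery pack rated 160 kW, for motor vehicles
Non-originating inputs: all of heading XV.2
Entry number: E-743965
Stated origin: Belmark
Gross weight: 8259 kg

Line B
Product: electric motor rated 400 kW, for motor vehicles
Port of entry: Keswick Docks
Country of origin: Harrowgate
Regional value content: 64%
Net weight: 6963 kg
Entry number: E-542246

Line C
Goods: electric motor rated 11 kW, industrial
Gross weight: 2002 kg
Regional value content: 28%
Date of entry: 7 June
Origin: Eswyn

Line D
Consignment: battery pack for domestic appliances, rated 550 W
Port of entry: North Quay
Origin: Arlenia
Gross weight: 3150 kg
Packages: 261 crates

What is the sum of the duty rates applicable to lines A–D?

70%

Line A: battery pack → XV.1; rated 160 kW → XV.1.1; for motor vehicles → XV.1.1.3. Scheduled 21%. Belmark agreement on XV.3.2: XV.1.1.3 not covered. → 21%.
Line B: electric motor → XV.3; rated 400 kW → XV.3.1; for motor vehicles → XV.3.1.1. Scheduled 6%. Harrowgate agreement on XV.3.1.2: XV.3.1.1 not covered. → 6%.
Line C: electric motor → XV.3; rated 11 kW → XV.3.2; industrial → XV.3.2.2. Scheduled 38%. Eswyn agreement on XV.3: RVC < 40%. → 38%.
Line D: battery pack → XV.1; rated 550 W → XV.1.2; for domestic appliances → XV.1.2.1. Scheduled 5%. No special measure applies. → 5%.
Sum: 21% + 6% + 38% + 5% = 70%.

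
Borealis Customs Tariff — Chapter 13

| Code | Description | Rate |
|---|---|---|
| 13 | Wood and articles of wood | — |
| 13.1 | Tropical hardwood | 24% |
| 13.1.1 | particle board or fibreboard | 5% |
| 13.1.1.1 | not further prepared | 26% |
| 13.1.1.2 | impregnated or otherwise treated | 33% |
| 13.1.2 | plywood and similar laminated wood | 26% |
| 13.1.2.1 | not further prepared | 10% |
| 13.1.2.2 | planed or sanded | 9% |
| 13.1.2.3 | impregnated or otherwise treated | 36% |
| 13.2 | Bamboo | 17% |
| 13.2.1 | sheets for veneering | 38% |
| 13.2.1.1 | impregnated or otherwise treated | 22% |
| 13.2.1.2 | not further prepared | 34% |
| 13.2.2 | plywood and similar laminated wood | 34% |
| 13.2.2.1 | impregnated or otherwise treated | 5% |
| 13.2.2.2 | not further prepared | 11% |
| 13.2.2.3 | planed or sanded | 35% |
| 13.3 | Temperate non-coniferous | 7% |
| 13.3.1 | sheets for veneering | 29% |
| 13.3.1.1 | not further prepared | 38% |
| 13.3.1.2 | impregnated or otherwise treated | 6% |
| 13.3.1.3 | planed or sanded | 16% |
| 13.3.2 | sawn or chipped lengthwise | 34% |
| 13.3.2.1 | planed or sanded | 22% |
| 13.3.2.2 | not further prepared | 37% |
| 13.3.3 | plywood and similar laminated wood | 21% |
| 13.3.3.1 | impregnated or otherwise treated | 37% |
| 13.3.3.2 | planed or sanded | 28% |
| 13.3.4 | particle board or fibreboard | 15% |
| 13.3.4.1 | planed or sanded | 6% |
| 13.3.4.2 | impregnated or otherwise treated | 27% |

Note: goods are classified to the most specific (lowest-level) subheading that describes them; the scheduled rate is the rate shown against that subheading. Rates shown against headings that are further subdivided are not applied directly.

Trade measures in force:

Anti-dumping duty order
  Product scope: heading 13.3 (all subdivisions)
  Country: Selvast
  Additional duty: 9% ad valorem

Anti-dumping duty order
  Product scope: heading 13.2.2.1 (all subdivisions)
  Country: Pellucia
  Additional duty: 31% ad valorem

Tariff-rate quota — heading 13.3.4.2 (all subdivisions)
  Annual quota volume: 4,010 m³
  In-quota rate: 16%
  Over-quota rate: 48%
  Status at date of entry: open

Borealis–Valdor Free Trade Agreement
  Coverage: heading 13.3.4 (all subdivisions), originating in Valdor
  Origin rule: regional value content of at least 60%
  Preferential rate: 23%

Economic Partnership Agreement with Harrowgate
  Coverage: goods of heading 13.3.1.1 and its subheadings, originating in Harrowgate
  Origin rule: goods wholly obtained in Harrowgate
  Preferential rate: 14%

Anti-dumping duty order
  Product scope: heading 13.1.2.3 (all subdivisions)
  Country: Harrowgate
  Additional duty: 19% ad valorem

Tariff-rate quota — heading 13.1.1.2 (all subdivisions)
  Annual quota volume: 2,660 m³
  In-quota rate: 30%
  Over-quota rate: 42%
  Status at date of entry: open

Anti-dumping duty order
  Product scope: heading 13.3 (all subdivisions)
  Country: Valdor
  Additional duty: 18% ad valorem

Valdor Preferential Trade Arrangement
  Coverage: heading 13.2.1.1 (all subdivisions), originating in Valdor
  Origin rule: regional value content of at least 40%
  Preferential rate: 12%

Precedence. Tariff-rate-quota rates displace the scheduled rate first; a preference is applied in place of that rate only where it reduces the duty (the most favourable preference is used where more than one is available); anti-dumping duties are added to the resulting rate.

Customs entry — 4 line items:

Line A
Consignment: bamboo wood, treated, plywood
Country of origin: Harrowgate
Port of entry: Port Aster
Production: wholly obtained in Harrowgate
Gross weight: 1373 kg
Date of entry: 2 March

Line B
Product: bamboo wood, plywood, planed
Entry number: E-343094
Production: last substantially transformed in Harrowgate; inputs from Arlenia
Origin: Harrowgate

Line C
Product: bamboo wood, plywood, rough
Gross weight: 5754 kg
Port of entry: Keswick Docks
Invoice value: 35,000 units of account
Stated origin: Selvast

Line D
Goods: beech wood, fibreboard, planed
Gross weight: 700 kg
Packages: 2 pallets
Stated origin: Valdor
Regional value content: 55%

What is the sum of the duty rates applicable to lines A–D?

Line A: bamboo → 13.2; plywood → 13.2.2; treated → 13.2.2.1. Scheduled 5%. Harrowgate agreement on 13.3.1.1: 13.2.2.1 not covered. → 5%.
Line B: bamboo → 13.2; plywood → 13.2.2; planed → 13.2.2.3. Scheduled 35%. Harrowgate agreement on 13.3.1.1: 13.2.2.3 not covered. → 35%.
Line C: bamboo → 13.2; plywood → 13.2.2; rough → 13.2.2.2. Scheduled 11%. No special measure applies. → 11%.
Line D: beech → 13.3; fibreboard → 13.3.4; planed → 13.3.4.1. Scheduled 6%. Valdor agreement on 13.3.4: RVC < 60%; Valdor agreement on 13.2.1.1: 13.3.4.1 not covered; anti-dumping (Valdor, 13.3): +18%; total 6% + 18% = 24%. → 24%.
Sum: 5% + 35% + 11% + 24% = 75%.

75%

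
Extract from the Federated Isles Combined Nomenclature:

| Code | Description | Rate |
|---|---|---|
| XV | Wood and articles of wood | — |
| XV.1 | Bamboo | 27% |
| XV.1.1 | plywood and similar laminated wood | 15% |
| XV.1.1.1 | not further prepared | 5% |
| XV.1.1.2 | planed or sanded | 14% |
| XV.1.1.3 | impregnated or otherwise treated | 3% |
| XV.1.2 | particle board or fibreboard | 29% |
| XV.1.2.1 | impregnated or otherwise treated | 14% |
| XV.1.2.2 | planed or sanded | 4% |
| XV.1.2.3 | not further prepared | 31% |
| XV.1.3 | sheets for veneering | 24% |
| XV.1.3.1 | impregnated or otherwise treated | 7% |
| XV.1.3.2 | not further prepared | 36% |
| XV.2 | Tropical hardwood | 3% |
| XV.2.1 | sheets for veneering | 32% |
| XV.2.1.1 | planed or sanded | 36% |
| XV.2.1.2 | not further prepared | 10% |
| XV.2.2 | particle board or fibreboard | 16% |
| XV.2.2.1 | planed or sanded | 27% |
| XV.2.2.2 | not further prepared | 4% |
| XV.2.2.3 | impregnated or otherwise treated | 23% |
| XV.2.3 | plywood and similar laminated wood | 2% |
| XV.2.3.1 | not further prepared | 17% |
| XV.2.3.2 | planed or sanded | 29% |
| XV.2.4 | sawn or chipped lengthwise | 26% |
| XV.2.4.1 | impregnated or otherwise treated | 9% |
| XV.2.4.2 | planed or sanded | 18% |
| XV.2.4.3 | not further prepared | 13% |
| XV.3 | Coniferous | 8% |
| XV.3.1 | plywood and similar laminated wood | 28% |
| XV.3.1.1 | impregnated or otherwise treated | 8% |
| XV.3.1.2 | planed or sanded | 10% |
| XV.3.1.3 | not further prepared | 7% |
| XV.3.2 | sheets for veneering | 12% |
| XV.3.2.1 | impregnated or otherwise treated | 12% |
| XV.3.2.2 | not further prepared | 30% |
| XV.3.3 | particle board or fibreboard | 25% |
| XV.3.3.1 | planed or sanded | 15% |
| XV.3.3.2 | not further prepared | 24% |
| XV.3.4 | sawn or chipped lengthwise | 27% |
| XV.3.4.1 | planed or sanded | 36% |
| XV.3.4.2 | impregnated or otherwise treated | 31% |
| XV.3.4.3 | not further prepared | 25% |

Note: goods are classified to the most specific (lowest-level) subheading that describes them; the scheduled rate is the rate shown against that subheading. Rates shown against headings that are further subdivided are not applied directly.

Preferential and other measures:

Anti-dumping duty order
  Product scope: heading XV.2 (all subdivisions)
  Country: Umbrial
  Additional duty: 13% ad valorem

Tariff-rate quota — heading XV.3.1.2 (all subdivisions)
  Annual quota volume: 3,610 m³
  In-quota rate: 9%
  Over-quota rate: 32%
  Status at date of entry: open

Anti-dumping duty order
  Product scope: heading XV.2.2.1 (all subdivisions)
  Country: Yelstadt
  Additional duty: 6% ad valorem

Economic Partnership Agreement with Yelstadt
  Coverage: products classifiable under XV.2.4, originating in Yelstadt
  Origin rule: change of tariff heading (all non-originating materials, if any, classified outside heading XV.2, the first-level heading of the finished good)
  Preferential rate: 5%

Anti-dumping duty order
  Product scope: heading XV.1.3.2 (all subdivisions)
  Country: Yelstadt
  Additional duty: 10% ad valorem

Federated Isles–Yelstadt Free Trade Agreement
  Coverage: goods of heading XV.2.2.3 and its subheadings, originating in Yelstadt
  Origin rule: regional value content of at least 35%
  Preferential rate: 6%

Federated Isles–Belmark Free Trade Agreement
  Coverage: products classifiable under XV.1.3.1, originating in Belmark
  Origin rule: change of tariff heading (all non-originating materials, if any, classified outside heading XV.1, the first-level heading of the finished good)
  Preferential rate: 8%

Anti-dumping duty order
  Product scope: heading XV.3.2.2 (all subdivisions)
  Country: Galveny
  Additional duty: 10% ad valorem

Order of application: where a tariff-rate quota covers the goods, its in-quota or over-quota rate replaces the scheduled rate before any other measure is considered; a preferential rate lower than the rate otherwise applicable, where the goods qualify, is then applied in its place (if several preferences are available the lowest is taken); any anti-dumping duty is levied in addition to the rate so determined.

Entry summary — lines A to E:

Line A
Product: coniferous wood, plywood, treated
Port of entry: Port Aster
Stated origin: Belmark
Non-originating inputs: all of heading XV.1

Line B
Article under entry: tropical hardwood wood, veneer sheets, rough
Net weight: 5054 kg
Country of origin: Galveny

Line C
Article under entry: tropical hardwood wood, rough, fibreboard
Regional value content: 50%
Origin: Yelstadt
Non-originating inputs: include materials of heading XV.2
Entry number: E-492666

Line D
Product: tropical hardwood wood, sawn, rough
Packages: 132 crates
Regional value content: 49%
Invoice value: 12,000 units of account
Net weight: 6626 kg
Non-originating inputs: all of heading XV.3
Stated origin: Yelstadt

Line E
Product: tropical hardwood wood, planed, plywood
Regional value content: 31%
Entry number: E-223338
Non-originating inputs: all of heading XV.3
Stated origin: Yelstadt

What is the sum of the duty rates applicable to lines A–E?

56%

Line A: coniferous → XV.3; plywood → XV.3.1; treated → XV.3.1.1. Scheduled 8%. Belmark agreement on XV.1.3.1: XV.3.1.1 not covered. → 8%.
Line B: tropical hardwood → XV.2; veneer sheets → XV.2.1; rough → XV.2.1.2. Scheduled 10%. No special measure applies. → 10%.
Line C: tropical hardwood → XV.2; fibreboard → XV.2.2; rough → XV.2.2.2. Scheduled 4%. Yelstadt agreement on XV.2.4: XV.2.2.2 not covered; Yelstadt agreement on XV.2.2.3: XV.2.2.2 not covered. → 4%.
Line D: tropical hardwood → XV.2; sawn → XV.2.4; rough → XV.2.4.3. Scheduled 13%. Yelstadt agreement on XV.2.4: CTH met → 5% available; Yelstadt agreement on XV.2.2.3: XV.2.4.3 not covered; preferential 5%. → 5%.
Line E: tropical hardwood → XV.2; plywood → XV.2.3; planed → XV.2.3.2. Scheduled 29%. Yelstadt agreement on XV.2.4: XV.2.3.2 not covered; Yelstadt agreement on XV.2.2.3: XV.2.3.2 not covered. → 29%.
Sum: 8% + 10% + 4% + 5% + 29% = 56%.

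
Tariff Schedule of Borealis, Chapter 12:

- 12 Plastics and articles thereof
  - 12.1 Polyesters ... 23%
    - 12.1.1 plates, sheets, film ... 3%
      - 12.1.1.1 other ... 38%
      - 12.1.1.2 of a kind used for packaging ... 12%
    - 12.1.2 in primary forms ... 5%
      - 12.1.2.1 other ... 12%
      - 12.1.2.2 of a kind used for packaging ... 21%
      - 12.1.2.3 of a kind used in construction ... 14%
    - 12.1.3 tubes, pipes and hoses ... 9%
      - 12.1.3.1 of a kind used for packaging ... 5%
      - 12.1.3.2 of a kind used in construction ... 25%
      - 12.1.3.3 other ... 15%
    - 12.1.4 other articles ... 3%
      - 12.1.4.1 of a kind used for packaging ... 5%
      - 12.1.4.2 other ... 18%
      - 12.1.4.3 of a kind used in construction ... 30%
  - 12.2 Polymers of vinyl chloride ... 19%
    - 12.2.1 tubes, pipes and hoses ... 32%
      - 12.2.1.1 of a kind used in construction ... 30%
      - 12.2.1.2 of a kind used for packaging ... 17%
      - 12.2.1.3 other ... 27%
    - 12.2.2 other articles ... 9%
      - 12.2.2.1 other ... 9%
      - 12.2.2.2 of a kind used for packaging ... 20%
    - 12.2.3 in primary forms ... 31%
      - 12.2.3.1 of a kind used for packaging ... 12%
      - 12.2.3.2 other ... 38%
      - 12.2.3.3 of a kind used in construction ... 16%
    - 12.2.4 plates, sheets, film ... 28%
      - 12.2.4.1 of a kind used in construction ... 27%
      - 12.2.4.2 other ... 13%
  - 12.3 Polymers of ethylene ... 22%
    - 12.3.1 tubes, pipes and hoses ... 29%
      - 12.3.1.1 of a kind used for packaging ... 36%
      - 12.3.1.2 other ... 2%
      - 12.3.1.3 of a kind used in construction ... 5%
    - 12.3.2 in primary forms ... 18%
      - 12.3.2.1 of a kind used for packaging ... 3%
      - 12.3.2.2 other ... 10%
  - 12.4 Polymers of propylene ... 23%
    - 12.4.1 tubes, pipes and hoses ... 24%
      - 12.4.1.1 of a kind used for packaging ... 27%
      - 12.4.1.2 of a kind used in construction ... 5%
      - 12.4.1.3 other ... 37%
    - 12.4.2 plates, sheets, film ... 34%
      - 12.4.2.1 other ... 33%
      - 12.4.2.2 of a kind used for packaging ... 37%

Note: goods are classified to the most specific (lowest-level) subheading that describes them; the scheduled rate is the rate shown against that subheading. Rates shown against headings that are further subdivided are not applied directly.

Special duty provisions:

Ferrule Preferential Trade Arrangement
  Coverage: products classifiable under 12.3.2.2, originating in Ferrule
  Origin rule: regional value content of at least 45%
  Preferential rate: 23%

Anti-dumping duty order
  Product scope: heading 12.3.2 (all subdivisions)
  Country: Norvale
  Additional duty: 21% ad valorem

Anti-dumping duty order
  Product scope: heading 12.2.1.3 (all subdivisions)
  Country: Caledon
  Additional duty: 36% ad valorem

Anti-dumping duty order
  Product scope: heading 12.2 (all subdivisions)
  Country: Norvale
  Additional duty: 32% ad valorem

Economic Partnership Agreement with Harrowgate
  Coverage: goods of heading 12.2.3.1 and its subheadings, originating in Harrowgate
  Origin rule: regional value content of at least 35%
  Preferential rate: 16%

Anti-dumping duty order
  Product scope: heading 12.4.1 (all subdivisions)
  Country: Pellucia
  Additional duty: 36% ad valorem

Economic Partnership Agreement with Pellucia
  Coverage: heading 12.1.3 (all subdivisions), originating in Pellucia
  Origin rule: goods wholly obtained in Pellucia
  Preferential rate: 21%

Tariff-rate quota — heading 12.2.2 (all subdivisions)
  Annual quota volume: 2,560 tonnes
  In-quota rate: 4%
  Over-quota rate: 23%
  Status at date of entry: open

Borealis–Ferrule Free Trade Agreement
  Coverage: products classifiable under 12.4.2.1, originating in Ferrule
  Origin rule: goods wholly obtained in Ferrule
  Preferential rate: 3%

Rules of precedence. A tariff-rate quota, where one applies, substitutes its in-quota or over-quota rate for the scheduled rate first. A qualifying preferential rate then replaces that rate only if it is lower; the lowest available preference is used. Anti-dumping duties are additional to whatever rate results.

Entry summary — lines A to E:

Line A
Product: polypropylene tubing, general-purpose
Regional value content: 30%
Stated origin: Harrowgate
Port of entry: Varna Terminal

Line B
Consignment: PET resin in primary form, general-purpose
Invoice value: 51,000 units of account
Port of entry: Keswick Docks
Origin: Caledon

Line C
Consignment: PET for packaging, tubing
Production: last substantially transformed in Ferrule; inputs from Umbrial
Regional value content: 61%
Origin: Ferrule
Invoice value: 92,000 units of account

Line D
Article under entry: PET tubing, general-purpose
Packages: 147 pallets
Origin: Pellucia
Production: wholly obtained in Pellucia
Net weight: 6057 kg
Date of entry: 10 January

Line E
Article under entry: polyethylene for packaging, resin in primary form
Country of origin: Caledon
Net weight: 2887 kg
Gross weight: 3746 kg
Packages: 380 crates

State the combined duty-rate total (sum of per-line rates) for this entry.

Line A: polypropylene → 12.4; tubing → 12.4.1; general-purpose → 12.4.1.3. Scheduled 37%. Harrowgate agreement on 12.2.3.1: 12.4.1.3 not covered. → 37%.
Line B: PET → 12.1; resin in primary form → 12.1.2; general-purpose → 12.1.2.1. Scheduled 12%. No special measure applies. → 12%.
Line C: PET → 12.1; tubing → 12.1.3; for packaging → 12.1.3.1. Scheduled 5%. Ferrule agreement on 12.3.2.2: 12.1.3.1 not covered; Ferrule agreement on 12.4.2.1: 12.1.3.1 not covered. → 5%.
Line D: PET → 12.1; tubing → 12.1.3; general-purpose → 12.1.3.3. Scheduled 15%. Pellucia agreement on 12.1.3: wholly obtained → 21% available; preference 21% not lower than 15% → no reduction. → 15%.
Line E: polyethylene → 12.3; resin in primary form → 12.3.2; for packaging → 12.3.2.1. Scheduled 3%. No special measure applies. → 3%.
Sum: 37% + 12% + 5% + 15% + 3% = 72%.

72%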